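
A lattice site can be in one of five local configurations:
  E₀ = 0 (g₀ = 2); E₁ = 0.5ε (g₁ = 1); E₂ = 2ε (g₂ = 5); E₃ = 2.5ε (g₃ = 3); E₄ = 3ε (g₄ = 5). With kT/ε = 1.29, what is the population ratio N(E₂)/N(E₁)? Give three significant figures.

1.56

n₂/n₁ = (g₂/g₁) exp[−(E₂−E₁)/kT] = (5/1) × exp(−(1.5ε)/(1.29ε)) = (5/1) × exp(-1.1628) = 1.56.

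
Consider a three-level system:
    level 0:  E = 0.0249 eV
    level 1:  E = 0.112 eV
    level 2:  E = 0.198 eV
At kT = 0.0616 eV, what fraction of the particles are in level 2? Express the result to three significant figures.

0.0462

Eᵢ/kT = 0.40422, 1.8182, 3.2143.
Z = Σ e^(−Eᵢ/kT) = e^(−0.40422) + e^(−1.8182) + e^(−3.2143) = 0.66750 + 0.16232 + 0.040183 = 0.87000.
P₂ = e^(−E₂/kT) / Z = 0.040183/0.87000 = 0.0462.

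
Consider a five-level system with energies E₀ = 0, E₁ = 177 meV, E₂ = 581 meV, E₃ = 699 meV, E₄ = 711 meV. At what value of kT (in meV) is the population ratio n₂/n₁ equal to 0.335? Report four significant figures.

369.4 meV

n₂/n₁ = exp[−(E₂−E₁)/kT] = 0.335.
⇒ (E₂−E₁)/kT = ln(1/0.335) = ln(2.98507) = 1.09362.
kT = 404 meV / 1.09362 = 369.4 meV.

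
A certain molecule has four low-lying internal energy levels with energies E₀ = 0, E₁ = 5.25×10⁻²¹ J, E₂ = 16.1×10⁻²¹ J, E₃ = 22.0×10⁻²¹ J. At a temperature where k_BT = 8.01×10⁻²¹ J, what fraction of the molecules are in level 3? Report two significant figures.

Eᵢ/kT = 0, 0.6554, 2.010, 2.747.
Z = Σ e^(−Eᵢ/kT) = e^(−0) + e^(−0.6554) + e^(−2.010) + e^(−2.747) = 1.000 + 0.5192 + 0.1340 + 0.06412 = 1.717.
P₃ = e^(−E₃/kT) / Z = 0.06412/1.717 = 0.037.

0.037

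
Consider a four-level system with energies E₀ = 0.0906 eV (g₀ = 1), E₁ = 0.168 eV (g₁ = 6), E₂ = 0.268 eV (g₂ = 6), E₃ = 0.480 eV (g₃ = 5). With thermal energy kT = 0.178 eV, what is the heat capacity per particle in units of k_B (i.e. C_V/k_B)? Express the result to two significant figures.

0.29

Eᵢ/kT = 0.5090, 0.9438, 1.506, 2.697.
Z = Σ gᵢe^(−Eᵢ/kT) = 1·e^(−0.5090) + 6·e^(−0.9438) + 6·e^(−1.506) + 5·e^(−2.697) = 0.6011 + 2.335 + 1.331 + 0.3370 = 4.604.
⟨E⟩ = 0.2096 eV, ⟨E²⟩ = 0.05301 eV².
C_V/k_B = (⟨E²⟩ − ⟨E⟩²)/(kT)² = (0.05301 − 0.04393)/0.03168 = 0.29.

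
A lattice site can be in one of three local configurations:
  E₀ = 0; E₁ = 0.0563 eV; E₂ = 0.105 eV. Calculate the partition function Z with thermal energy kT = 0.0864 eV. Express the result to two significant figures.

Eᵢ/kT = 0, 0.6516, 1.215.
Z = Σ e^(−Eᵢ/kT) = e^(−0) + e^(−0.6516) + e^(−1.215) = 1.000 + 0.5212 + 0.2967 = 1.818.

Z = 1.8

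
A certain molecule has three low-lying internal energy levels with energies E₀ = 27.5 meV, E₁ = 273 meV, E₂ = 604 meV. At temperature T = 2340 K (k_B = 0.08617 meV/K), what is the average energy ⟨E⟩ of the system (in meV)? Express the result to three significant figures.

106 meV

k_BT = 0.08617 × 2340 K = 201.64 meV.
Eᵢ/kT = 0.13638, 1.3539, 2.9954.
Z = Σ e^(−Eᵢ/kT) = e^(−0.13638) + e^(−1.3539) + e^(−2.9954) = 0.87251 + 0.25823 + 0.050017 = 1.1808.
⟨E⟩ = Σ Eᵢ e^(−Eᵢ/kT) / Z = (27.5·0.87251 + 273·0.25823 + 604·0.050017) / 1.1808 = 106 meV.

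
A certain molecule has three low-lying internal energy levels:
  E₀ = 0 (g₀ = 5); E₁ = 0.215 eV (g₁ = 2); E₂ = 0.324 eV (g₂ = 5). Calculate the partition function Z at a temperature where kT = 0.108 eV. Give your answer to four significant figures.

Eᵢ/kT = 0, 1.99074, 3.00000.
Z = Σ gᵢe^(−Eᵢ/kT) = 5·e^(−0) + 2·e^(−1.99074) + 5·e^(−3.00000) = 5.00000 + 0.273189 + 0.248935 = 5.52212.

Z = 5.522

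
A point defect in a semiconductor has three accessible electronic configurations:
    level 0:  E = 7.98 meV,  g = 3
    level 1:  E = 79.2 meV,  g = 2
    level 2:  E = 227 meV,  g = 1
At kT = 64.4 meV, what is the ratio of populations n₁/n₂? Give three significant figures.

n₁/n₂ = (g₁/g₂) exp[−(E₁−E₂)/kT] = (2/1) × exp(−(-147.8 meV)/(64.4 meV)) = (2/1) × exp(2.2950) = 19.8.

19.8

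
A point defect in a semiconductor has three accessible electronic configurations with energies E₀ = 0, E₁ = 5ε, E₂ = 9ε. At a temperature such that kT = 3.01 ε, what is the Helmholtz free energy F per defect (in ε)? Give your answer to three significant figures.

Eᵢ/kT = 0, 1.6611, 2.9900.
Z = Σ e^(−Eᵢ/kT) = e^(−0) + e^(−1.6611) + e^(−2.9900) = 1.0000 + 0.18993 + 0.050287 = 1.2402.
F = −kT ln Z = −3.01 × ln(1.2402) = −3.01 × 0.21527 = -0.648 ε.

-0.648 ε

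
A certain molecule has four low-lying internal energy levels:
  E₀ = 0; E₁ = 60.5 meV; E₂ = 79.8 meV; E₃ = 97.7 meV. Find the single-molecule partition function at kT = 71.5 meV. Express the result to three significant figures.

Z = 2.01

Eᵢ/kT = 0, 0.84615, 1.1161, 1.3664.
Z = Σ e^(−Eᵢ/kT) = e^(−0) + e^(−0.84615) + e^(−1.1161) + e^(−1.3664) = 1.0000 + 0.42906 + 0.32755 + 0.25502 = 2.0116.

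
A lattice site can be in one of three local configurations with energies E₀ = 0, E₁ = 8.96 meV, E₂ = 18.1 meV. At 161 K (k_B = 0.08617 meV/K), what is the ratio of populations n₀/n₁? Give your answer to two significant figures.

k_BT = 0.08617 × 161 K = 13.87 meV.
n₀/n₁ = exp[−(E₀−E₁)/kT] = exp(−(-8.96 meV)/(13.87 meV)) = exp(0.6460) = 1.9.

1.9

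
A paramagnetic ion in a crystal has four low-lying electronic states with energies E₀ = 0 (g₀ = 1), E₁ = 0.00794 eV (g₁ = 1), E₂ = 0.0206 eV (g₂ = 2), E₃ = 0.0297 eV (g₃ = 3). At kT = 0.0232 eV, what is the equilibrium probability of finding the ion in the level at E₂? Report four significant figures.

0.2444

Eᵢ/kT = 0, 0.342241, 0.887931, 1.28017.
Z = Σ gᵢe^(−Eᵢ/kT) = 1·e^(−0) + 1·e^(−0.342241) + 2·e^(−0.887931) + 3·e^(−1.28017) = 1.00000 + 0.710177 + 0.823013 + 0.833970 = 3.36716.
P₂ = g₂ e^(−E₂/kT) / Z = 0.823013/3.36716 = 0.2444.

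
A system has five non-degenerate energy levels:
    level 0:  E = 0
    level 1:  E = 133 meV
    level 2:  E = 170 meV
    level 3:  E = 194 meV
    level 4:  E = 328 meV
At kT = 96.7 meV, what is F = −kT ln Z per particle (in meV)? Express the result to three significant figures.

-45.0 meV

Eᵢ/kT = 0, 1.3754, 1.7580, 2.0062, 3.3919.
Z = Σ e^(−Eᵢ/kT) = e^(−0) + e^(−1.3754) + e^(−1.7580) + e^(−2.0062) + e^(−3.3919) = 1.0000 + 0.25274 + 0.17239 + 0.13450 + 0.033645 = 1.5933.
F = −kT ln Z = −96.7 × ln(1.5933) = −96.7 × 0.46581 = -45.0 meV.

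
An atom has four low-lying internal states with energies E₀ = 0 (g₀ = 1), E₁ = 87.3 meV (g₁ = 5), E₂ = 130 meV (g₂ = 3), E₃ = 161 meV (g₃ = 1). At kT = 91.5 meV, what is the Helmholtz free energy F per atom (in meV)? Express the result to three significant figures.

Eᵢ/kT = 0, 0.95410, 1.4208, 1.7596.
Z = Σ gᵢe^(−Eᵢ/kT) = 1·e^(−0) + 5·e^(−0.95410) + 3·e^(−1.4208) + 1·e^(−1.7596) = 1.0000 + 1.9258 + 0.72456 + 0.17211 = 3.8225.
F = −kT ln Z = −91.5 × ln(3.8225) = −91.5 × 1.3409 = -123 meV.

-123 meV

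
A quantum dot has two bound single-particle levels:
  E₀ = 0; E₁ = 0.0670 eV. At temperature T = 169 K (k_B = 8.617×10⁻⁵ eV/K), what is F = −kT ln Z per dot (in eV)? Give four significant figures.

-0.0001455 eV

k_BT = 8.617×10⁻⁵ × 169 K = 0.0145627 eV.
Eᵢ/kT = 0, 4.60080.
Z = Σ e^(−Eᵢ/kT) = e^(−0) + e^(−4.60080) = 1.00000 + 0.0100438 = 1.01004.
F = −kT ln Z = −0.0145627 × ln(1.01004) = −0.0145627 × 0.00998993 = -0.0001455 eV.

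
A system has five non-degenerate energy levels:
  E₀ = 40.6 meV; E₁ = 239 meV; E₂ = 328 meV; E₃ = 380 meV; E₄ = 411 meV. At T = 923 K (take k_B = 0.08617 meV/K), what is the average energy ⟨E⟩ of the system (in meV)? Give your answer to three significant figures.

k_BT = 0.08617 × 923 K = 79.535 meV.
Eᵢ/kT = 0.51047, 3.0050, 4.1240, 4.7778, 5.1675.
Z = Σ e^(−Eᵢ/kT) = e^(−0.51047) + e^(−3.0050) + e^(−4.1240) + e^(−4.7778) + e^(−5.1675) = 0.60021 + 0.049539 + 0.016180 + 0.0084145 + 0.0056988 = 0.68004.
⟨E⟩ = Σ Eᵢ e^(−Eᵢ/kT) / Z = (40.6·0.60021 + 239·0.049539 + 328·0.016180 + 380·0.0084145 + 411·0.0056988) / 0.68004 = 69.2 meV.

69.2 meV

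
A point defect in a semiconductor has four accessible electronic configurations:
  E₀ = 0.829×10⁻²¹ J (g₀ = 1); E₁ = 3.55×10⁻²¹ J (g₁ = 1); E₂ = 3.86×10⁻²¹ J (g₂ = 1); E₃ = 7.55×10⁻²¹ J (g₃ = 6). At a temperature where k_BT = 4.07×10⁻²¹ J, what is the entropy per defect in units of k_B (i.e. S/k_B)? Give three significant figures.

Eᵢ/kT = 0.20369, 0.87224, 0.94840, 1.8550.
Z = Σ gᵢe^(−Eᵢ/kT) = 1·e^(−0.20369) + 1·e^(−0.87224) + 1·e^(−0.94840) + 6·e^(−1.8550) = 0.81572 + 0.41801 + 0.38736 + 0.93872 = 2.5598.
⟨E⟩ = Σ EᵢPᵢ = 4.1967 ×10⁻²¹ J.
S/k_B = ln Z + ⟨E⟩/kT = ln(2.5598) + 4.1967/4.07 = 0.93993 + 1.0311 = 1.97.

1.97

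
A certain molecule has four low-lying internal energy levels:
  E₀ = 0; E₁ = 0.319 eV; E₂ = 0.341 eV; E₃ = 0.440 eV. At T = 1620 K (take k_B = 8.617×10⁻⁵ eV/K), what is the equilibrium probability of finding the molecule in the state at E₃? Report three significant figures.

0.0347

k_BT = 8.617×10⁻⁵ × 1620 K = 0.13960 eV.
Eᵢ/kT = 0, 2.2851, 2.4427, 3.1519.
Z = Σ e^(−Eᵢ/kT) = e^(−0) + e^(−2.2851) + e^(−2.4427) + e^(−3.1519) = 1.0000 + 0.10176 + 0.086926 + 0.042771 = 1.2315.
P₃ = e^(−E₃/kT) / Z = 0.042771/1.2315 = 0.0347.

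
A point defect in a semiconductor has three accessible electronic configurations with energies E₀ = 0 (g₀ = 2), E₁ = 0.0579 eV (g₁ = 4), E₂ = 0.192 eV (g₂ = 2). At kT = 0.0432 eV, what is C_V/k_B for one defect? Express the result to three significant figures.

0.523

Eᵢ/kT = 0, 1.3403, 4.4444.
Z = Σ gᵢe^(−Eᵢ/kT) = 2·e^(−0) + 4·e^(−1.3403) + 2·e^(−4.4444) = 2.0000 + 1.0471 + 0.023488 = 3.0706.
⟨E⟩ = 0.021213 eV, ⟨E²⟩ = 0.0014252 eV².
C_V/k_B = (⟨E²⟩ − ⟨E⟩²)/(kT)² = (0.0014252 − 0.00044999)/0.0018662 = 0.523.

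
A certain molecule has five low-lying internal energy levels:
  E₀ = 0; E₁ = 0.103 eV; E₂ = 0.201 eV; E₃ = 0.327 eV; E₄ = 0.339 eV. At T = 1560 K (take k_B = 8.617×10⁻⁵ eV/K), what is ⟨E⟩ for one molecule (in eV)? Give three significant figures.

0.0802 eV

k_BT = 8.617×10⁻⁵ × 1560 K = 0.13443 eV.
Eᵢ/kT = 0, 0.76620, 1.4952, 2.4325, 2.5218.
Z = Σ e^(−Eᵢ/kT) = e^(−0) + e^(−0.76620) + e^(−1.4952) + e^(−2.4325) + e^(−2.5218) = 1.0000 + 0.46478 + 0.22420 + 0.087817 + 0.080315 = 1.8571.
⟨E⟩ = Σ Eᵢ e^(−Eᵢ/kT) / Z = (0·1.0000 + 0.103·0.46478 + 0.201·0.22420 + 0.327·0.087817 + 0.339·0.080315) / 1.8571 = 0.0802 eV.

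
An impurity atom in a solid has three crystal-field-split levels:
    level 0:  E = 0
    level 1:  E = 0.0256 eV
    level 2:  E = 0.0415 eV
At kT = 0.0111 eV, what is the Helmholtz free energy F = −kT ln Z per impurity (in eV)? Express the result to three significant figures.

Eᵢ/kT = 0, 2.3063, 3.7387.
Z = Σ e^(−Eᵢ/kT) = e^(−0) + e^(−2.3063) + e^(−3.7387) = 1.0000 + 0.099629 + 0.023785 = 1.1234.
F = −kT ln Z = −0.0111 × ln(1.1234) = −0.0111 × 0.11636 = -0.00129 eV.

-0.00129 eV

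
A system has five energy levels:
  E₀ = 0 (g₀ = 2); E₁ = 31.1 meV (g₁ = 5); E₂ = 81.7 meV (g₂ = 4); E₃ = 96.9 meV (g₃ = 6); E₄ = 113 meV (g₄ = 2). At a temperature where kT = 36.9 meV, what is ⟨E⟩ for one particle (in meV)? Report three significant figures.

Eᵢ/kT = 0, 0.84282, 2.2141, 2.6260, 3.0623.
Z = Σ gᵢe^(−Eᵢ/kT) = 2·e^(−0) + 5·e^(−0.84282) + 4·e^(−2.2141) + 6·e^(−2.6260) + 2·e^(−3.0623) = 2.0000 + 2.1525 + 0.43701 + 0.43420 + 0.093560 = 5.1173.
⟨E⟩ = Σ Eᵢ gᵢe^(−Eᵢ/kT) / Z = (0·2.0000 + 31.1·2.1525 + 81.7·0.43701 + 96.9·0.43420 + 113·0.093560) / 5.1173 = 30.3 meV.

30.3 meV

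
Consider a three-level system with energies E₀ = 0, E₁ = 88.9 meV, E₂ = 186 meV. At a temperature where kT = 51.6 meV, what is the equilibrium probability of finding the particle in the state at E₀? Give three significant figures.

Eᵢ/kT = 0, 1.7229, 3.6047.
Z = Σ e^(−Eᵢ/kT) = e^(−0) + e^(−1.7229) + e^(−3.6047) = 1.0000 + 0.17855 + 0.027196 = 1.2057.
P₀ = e^(−E₀/kT) / Z = 1.0000/1.2057 = 0.829.

0.829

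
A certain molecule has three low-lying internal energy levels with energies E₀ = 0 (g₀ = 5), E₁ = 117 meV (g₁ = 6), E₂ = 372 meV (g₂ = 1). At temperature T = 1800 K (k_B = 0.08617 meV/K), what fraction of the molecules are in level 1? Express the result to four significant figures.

k_BT = 0.08617 × 1800 K = 155.106 meV.
Eᵢ/kT = 0, 0.754323, 2.39836.
Z = Σ gᵢe^(−Eᵢ/kT) = 5·e^(−0) + 6·e^(−0.754323) + 1·e^(−2.39836) = 5.00000 + 2.82197 + 0.0908669 = 7.91284.
P₁ = g₁ e^(−E₁/kT) / Z = 2.82197/7.91284 = 0.3566.

0.3566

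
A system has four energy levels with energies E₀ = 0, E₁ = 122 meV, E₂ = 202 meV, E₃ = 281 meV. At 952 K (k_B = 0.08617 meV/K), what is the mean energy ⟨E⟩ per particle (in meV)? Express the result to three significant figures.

40.1 meV

k_BT = 0.08617 × 952 K = 82.034 meV.
Eᵢ/kT = 0, 1.4872, 2.4624, 3.4254.
Z = Σ e^(−Eᵢ/kT) = e^(−0) + e^(−1.4872) + e^(−2.4624) + e^(−3.4254) = 1.0000 + 0.22600 + 0.085230 + 0.032536 = 1.3438.
⟨E⟩ = Σ Eᵢ e^(−Eᵢ/kT) / Z = (0·1.0000 + 122·0.22600 + 202·0.085230 + 281·0.032536) / 1.3438 = 40.1 meV.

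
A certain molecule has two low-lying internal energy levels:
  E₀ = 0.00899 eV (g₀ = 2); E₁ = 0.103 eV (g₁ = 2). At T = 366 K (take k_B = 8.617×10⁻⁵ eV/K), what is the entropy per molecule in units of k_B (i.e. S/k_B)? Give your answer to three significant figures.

0.887

k_BT = 8.617×10⁻⁵ × 366 K = 0.031538 eV.
Eᵢ/kT = 0.28505, 3.2659.
Z = Σ gᵢe^(−Eᵢ/kT) = 2·e^(−0.28505) + 2·e^(−3.2659) = 1.5040 + 0.076325 = 1.5803.
⟨E⟩ = Σ EᵢPᵢ = 0.013531 eV.
S/k_B = ln Z + ⟨E⟩/kT = ln(1.5803) + 0.013531/0.031538 = 0.45761 + 0.42904 = 0.887.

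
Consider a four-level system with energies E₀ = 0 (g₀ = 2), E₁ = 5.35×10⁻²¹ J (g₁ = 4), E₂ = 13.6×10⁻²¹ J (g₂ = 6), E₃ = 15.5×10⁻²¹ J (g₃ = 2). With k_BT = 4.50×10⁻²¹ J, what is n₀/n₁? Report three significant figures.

n₀/n₁ = (g₀/g₁) exp[−(E₀−E₁)/kT] = (2/4) × exp(−(-5.35 ×10⁻²¹ J)/(4.50 ×10⁻²¹ J)) = (2/4) × exp(1.1889) = 1.64.

1.64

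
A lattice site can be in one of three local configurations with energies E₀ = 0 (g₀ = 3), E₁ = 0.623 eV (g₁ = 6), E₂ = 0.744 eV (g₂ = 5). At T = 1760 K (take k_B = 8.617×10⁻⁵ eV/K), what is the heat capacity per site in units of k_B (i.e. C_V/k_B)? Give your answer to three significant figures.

0.780

k_BT = 8.617×10⁻⁵ × 1760 K = 0.15166 eV.
Eᵢ/kT = 0, 4.1079, 4.9057.
Z = Σ gᵢe^(−Eᵢ/kT) = 3·e^(−0) + 6·e^(−4.1079) + 5·e^(−4.9057) = 3.0000 + 0.098654 + 0.037021 = 3.1357.
⟨E⟩ = 0.028384 eV, ⟨E²⟩ = 0.018746 eV².
C_V/k_B = (⟨E²⟩ − ⟨E⟩²)/(kT)² = (0.018746 − 0.00080565)/0.023001 = 0.780.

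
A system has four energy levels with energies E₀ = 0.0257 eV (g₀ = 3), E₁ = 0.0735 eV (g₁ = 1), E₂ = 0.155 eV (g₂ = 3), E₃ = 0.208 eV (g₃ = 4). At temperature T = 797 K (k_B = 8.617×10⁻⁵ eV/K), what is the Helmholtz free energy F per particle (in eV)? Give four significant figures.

-0.07345 eV

k_BT = 8.617×10⁻⁵ × 797 K = 0.0686775 eV.
Eᵢ/kT = 0.374213, 1.07022, 2.25693, 3.02865.
Z = Σ gᵢe^(−Eᵢ/kT) = 3·e^(−0.374213) + 1·e^(−1.07022) + 3·e^(−2.25693) + 4·e^(−3.02865) = 2.06349 + 0.342933 + 0.314014 + 0.193524 = 2.91396.
F = −kT ln Z = −0.0686775 × ln(2.91396) = −0.0686775 × 1.06951 = -0.07345 eV.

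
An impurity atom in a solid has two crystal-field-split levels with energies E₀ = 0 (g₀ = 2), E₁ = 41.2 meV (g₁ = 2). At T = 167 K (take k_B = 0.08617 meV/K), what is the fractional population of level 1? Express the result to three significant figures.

k_BT = 0.08617 × 167 K = 14.390 meV.
Eᵢ/kT = 0, 2.8631.
Z = Σ gᵢe^(−Eᵢ/kT) = 2·e^(−0) + 2·e^(−2.8631) = 2.0000 + 0.11418 = 2.1142.
P₁ = g₁ e^(−E₁/kT) / Z = 0.11418/2.1142 = 0.0540.

0.0540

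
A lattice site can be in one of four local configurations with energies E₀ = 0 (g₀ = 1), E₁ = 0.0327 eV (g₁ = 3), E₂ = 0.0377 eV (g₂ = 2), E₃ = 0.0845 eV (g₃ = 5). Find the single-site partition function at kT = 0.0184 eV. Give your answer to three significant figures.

Eᵢ/kT = 0, 1.7772, 2.0489, 4.5924.
Z = Σ gᵢe^(−Eᵢ/kT) = 1·e^(−0) + 3·e^(−1.7772) + 2·e^(−2.0489) + 5·e^(−4.5924) = 1.0000 + 0.50733 + 0.25775 + 0.050643 = 1.8157.

Z = 1.82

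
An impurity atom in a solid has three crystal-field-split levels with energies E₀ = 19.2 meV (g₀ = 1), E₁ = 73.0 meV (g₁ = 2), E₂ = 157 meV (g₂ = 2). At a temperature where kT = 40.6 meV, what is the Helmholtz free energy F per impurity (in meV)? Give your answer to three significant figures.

0.151 meV

Eᵢ/kT = 0.47291, 1.7980, 3.8670.
Z = Σ gᵢe^(−Eᵢ/kT) = 1·e^(−0.47291) + 2·e^(−1.7980) + 2·e^(−3.8670) = 0.62319 + 0.33126 + 0.041842 = 0.99629.
F = −kT ln Z = −40.6 × ln(0.99629) = −40.6 × -0.0037169 = 0.151 meV.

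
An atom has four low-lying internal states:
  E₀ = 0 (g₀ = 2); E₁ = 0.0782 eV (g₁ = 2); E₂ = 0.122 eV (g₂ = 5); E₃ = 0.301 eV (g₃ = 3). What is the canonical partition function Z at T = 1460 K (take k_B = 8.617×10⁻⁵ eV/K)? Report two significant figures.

k_BT = 8.617×10⁻⁵ × 1460 K = 0.1258 eV.
Eᵢ/kT = 0, 0.6216, 0.9698, 2.393.
Z = Σ gᵢe^(−Eᵢ/kT) = 2·e^(−0) + 2·e^(−0.6216) + 5·e^(−0.9698) + 3·e^(−2.393) = 2.000 + 1.074 + 1.896 + 0.2741 = 5.244.

Z = 5.2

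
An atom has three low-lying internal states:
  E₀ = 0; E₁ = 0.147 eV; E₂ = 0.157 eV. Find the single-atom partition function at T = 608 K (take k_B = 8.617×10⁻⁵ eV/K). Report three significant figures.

k_BT = 8.617×10⁻⁵ × 608 K = 0.052391 eV.
Eᵢ/kT = 0, 2.8058, 2.9967.
Z = Σ e^(−Eᵢ/kT) = e^(−0) + e^(−2.8058) + e^(−2.9967) = 1.0000 + 0.060458 + 0.049952 = 1.1104.

Z = 1.11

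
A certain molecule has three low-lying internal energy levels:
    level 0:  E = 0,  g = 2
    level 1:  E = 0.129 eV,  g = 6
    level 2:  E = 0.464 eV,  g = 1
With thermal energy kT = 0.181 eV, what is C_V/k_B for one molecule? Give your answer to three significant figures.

Eᵢ/kT = 0, 0.71271, 2.5635.
Z = Σ gᵢe^(−Eᵢ/kT) = 2·e^(−0) + 6·e^(−0.71271) + 1·e^(−2.5635) = 2.0000 + 2.9419 + 0.077035 = 5.0189.
⟨E⟩ = 0.082737 eV, ⟨E²⟩ = 0.013059 eV².
C_V/k_B = (⟨E²⟩ − ⟨E⟩²)/(kT)² = (0.013059 − 0.0068454)/0.032761 = 0.190.

0.190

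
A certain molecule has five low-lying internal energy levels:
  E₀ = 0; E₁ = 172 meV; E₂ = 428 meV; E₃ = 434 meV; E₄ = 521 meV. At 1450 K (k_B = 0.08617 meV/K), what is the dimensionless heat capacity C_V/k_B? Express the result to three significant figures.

k_BT = 0.08617 × 1450 K = 124.95 meV.
Eᵢ/kT = 0, 1.3766, 3.4254, 3.4734, 4.1697.
Z = Σ e^(−Eᵢ/kT) = e^(−0) + e^(−1.3766) + e^(−3.4254) + e^(−3.4734) + e^(−4.1697) = 1.0000 + 0.25244 + 0.032536 + 0.031011 + 0.015457 = 1.3314.
⟨E⟩ = 59.229 meV, ⟨E²⟩ = 17624 meV².
C_V/k_B = (⟨E²⟩ − ⟨E⟩²)/(kT)² = (17624 − 3508.1)/15613 = 0.904.

0.904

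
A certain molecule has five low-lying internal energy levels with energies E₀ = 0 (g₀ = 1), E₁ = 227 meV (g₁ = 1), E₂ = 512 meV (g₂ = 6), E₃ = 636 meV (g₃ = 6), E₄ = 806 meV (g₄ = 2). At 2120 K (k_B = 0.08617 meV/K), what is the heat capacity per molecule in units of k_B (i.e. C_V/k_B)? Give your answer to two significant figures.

k_BT = 0.08617 × 2120 K = 182.7 meV.
Eᵢ/kT = 0, 1.242, 2.802, 3.481, 4.412.
Z = Σ gᵢe^(−Eᵢ/kT) = 1·e^(−0) + 1·e^(−1.242) + 6·e^(−2.802) + 6·e^(−3.481) + 2·e^(−4.412) = 1.000 + 0.2888 + 0.3641 + 0.1847 + 0.02426 = 1.862.
⟨E⟩ = 208.9 meV, ⟨E²⟩ = 107800 meV².
C_V/k_B = (⟨E²⟩ − ⟨E⟩²)/(kT)² = (107800 − 43640)/33380 = 1.9.

1.9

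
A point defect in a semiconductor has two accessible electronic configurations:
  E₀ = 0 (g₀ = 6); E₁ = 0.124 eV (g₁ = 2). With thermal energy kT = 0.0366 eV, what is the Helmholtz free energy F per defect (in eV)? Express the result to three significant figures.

Eᵢ/kT = 0, 3.3880.
Z = Σ gᵢe^(−Eᵢ/kT) = 6·e^(−0) + 2·e^(−3.3880) = 6.0000 + 0.067552 = 6.0676.
F = −kT ln Z = −0.0366 × ln(6.0676) = −0.0366 × 1.8030 = -0.0660 eV.

-0.0660 eV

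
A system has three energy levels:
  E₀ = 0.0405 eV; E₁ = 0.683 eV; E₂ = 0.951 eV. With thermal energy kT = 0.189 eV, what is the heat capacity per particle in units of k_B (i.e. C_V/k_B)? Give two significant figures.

0.53

Eᵢ/kT = 0.2143, 3.614, 5.032.
Z = Σ e^(−Eᵢ/kT) = e^(−0.2143) + e^(−3.614) + e^(−5.032) = 0.8071 + 0.02694 + 0.006526 = 0.8406.
⟨E⟩ = 0.06816 eV, ⟨E²⟩ = 0.02355 eV².
C_V/k_B = (⟨E²⟩ − ⟨E⟩²)/(kT)² = (0.02355 − 0.004646)/0.03572 = 0.53.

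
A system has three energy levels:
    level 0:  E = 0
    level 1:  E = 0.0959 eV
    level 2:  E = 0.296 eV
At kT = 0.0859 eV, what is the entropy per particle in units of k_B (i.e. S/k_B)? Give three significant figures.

0.657

Eᵢ/kT = 0, 1.1164, 3.4459.
Z = Σ e^(−Eᵢ/kT) = e^(−0) + e^(−1.1164) + e^(−3.4459) = 1.0000 + 0.32746 + 0.031876 = 1.3593.
⟨E⟩ = Σ EᵢPᵢ = 0.030044 eV.
S/k_B = ln Z + ⟨E⟩/kT = ln(1.3593) + 0.030044/0.0859 = 0.30697 + 0.34976 = 0.657.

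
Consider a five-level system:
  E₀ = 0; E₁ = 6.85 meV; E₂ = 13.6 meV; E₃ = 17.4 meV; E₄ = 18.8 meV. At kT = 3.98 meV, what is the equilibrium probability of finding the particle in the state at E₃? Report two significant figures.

0.010

Eᵢ/kT = 0, 1.721, 3.417, 4.372, 4.724.
Z = Σ e^(−Eᵢ/kT) = e^(−0) + e^(−1.721) + e^(−3.417) + e^(−4.372) + e^(−4.724) = 1.000 + 0.1789 + 0.03281 + 0.01263 + 0.008880 = 1.233.
P₃ = e^(−E₃/kT) / Z = 0.01263/1.233 = 0.010.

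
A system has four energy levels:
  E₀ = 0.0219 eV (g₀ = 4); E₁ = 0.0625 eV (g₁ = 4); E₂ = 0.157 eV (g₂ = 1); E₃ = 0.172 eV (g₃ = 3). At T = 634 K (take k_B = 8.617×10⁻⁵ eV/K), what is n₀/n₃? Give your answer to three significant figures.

k_BT = 8.617×10⁻⁵ × 634 K = 0.054632 eV.
n₀/n₃ = (g₀/g₃) exp[−(E₀−E₃)/kT] = (4/3) × exp(−(-0.1501 eV)/(0.054632 eV)) = (4/3) × exp(2.7475) = 20.8.

20.8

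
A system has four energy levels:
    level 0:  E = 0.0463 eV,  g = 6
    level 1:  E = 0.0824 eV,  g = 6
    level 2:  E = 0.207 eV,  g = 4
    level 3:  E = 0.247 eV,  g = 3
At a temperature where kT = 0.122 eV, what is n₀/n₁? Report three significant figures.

n₀/n₁ = (g₀/g₁) exp[−(E₀−E₁)/kT] = (6/6) × exp(−(-0.0361 eV)/(0.122 eV)) = (6/6) × exp(0.29590) = 1.34.

1.34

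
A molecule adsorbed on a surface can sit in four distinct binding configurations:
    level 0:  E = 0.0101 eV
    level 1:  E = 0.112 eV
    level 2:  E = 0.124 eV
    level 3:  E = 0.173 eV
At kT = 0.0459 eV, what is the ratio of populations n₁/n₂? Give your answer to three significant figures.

n₁/n₂ = exp[−(E₁−E₂)/kT] = exp(−(-0.012 eV)/(0.0459 eV)) = exp(0.26144) = 1.30.

1.30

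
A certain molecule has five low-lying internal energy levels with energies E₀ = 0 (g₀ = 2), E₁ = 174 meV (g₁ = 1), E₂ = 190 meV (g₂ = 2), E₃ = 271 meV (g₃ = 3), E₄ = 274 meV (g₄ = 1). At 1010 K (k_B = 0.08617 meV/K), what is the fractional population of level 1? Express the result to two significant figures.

k_BT = 0.08617 × 1010 K = 87.03 meV.
Eᵢ/kT = 0, 1.999, 2.183, 3.114, 3.148.
Z = Σ gᵢe^(−Eᵢ/kT) = 2·e^(−0) + 1·e^(−1.999) + 2·e^(−2.183) + 3·e^(−3.114) + 1·e^(−3.148) = 2.000 + 0.1355 + 0.2254 + 0.1333 + 0.04294 = 2.537.
P₁ = g₁ e^(−E₁/kT) / Z = 0.1355/2.537 = 0.053.

0.053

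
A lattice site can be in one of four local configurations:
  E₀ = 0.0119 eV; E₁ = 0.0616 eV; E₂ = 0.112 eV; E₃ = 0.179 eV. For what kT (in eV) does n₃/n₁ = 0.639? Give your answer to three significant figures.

0.262 eV

n₃/n₁ = exp[−(E₃−E₁)/kT] = 0.639.
⇒ (E₃−E₁)/kT = ln(1/0.639) = ln(1.5649) = 0.44782.
kT = 0.1174 eV / 0.44782 = 0.262 eV.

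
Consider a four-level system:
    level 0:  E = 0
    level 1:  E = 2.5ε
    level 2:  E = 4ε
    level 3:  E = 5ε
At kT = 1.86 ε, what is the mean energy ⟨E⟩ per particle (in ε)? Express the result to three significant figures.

Eᵢ/kT = 0, 1.3441, 2.1505, 2.6882.
Z = Σ e^(−Eᵢ/kT) = e^(−0) + e^(−1.3441) + e^(−2.1505) + e^(−2.6882) = 1.0000 + 0.26077 + 0.11643 + 0.068003 = 1.4452.
⟨E⟩ = Σ Eᵢ e^(−Eᵢ/kT) / Z = (0·1.0000 + 2.5·0.26077 + 4·0.11643 + 5·0.068003) / 1.4452 = 1.01 ε.

1.01 ε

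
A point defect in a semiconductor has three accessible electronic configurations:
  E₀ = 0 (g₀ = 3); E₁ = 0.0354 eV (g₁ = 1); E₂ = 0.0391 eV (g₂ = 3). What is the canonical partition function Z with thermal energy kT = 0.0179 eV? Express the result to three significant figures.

Z = 3.48

Eᵢ/kT = 0, 1.9777, 2.1844.
Z = Σ gᵢe^(−Eᵢ/kT) = 3·e^(−0) + 1·e^(−1.9777) + 3·e^(−2.1844) = 3.0000 + 0.13839 + 0.33764 = 3.4760.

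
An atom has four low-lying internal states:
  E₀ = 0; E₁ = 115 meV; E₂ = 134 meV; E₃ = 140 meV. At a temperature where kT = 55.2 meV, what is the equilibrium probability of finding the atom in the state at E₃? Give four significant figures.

Eᵢ/kT = 0, 2.08333, 2.42754, 2.53623.
Z = Σ e^(−Eᵢ/kT) = e^(−0) + e^(−2.08333) + e^(−2.42754) + e^(−2.53623) = 1.00000 + 0.124515 + 0.0882537 + 0.0791643 = 1.29193.
P₃ = e^(−E₃/kT) / Z = 0.0791643/1.29193 = 0.06128.

0.06128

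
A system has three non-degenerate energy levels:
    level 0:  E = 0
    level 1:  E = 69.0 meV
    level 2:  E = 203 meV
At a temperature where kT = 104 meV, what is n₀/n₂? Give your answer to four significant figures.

7.042

n₀/n₂ = exp[−(E₀−E₂)/kT] = exp(−(-203 meV)/(104 meV)) = exp(1.95192) = 7.042.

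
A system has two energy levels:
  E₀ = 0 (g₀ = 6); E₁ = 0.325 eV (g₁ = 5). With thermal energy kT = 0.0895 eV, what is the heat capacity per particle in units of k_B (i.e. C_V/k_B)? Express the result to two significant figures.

0.28

Eᵢ/kT = 0, 3.631.
Z = Σ gᵢe^(−Eᵢ/kT) = 6·e^(−0) + 5·e^(−3.631) = 6.000 + 0.1324 = 6.132.
⟨E⟩ = 0.007017 eV, ⟨E²⟩ = 0.002281 eV².
C_V/k_B = (⟨E²⟩ − ⟨E⟩²)/(kT)² = (0.002281 − 0.00004924)/0.008010 = 0.28.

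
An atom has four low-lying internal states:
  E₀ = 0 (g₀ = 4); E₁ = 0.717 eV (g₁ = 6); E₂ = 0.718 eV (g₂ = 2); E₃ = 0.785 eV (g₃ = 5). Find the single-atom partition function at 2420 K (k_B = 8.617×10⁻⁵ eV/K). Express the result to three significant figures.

Z = 4.37

k_BT = 8.617×10⁻⁵ × 2420 K = 0.20853 eV.
Eᵢ/kT = 0, 3.4384, 3.4431, 3.7644.
Z = Σ gᵢe^(−Eᵢ/kT) = 4·e^(−0) + 6·e^(−3.4384) + 2·e^(−3.4431) + 5·e^(−3.7644) = 4.0000 + 0.19270 + 0.063931 + 0.11591 = 4.3725.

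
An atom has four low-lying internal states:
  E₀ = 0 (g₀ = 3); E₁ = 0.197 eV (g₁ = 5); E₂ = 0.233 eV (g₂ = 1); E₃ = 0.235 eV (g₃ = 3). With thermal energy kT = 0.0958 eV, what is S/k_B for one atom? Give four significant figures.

1.925

Eᵢ/kT = 0, 2.05637, 2.43215, 2.45303.
Z = Σ gᵢe^(−Eᵢ/kT) = 3·e^(−0) + 5·e^(−2.05637) + 1·e^(−2.43215) + 3·e^(−2.45303) = 3.00000 + 0.639587 + 0.0878478 + 0.258098 = 3.98553.
⟨E⟩ = Σ EᵢPᵢ = 0.0519680 eV.
S/k_B = ln Z + ⟨E⟩/kT = ln(3.98553) + 0.0519680/0.0958 = 1.38267 + 0.542463 = 1.925.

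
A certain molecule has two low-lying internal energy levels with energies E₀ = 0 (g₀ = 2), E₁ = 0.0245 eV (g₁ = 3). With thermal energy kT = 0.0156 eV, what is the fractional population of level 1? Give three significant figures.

Eᵢ/kT = 0, 1.5705.
Z = Σ gᵢe^(−Eᵢ/kT) = 2·e^(−0) + 3·e^(−1.5705) = 2.0000 + 0.62382 = 2.6238.
P₁ = g₁ e^(−E₁/kT) / Z = 0.62382/2.6238 = 0.238.

0.238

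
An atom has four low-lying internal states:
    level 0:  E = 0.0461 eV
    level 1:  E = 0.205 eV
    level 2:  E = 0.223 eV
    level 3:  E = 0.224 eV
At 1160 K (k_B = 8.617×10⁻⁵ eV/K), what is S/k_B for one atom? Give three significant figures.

1.03

k_BT = 8.617×10⁻⁵ × 1160 K = 0.099957 eV.
Eᵢ/kT = 0.46120, 2.0509, 2.2310, 2.2410.
Z = Σ e^(−Eᵢ/kT) = e^(−0.46120) + e^(−2.0509) + e^(−2.2310) + e^(−2.2410) = 0.63053 + 0.12862 + 0.10742 + 0.10635 = 0.97292.
⟨E⟩ = Σ EᵢPᵢ = 0.10608 eV.
S/k_B = ln Z + ⟨E⟩/kT = ln(0.97292) + 0.10608/0.099957 = -0.027453 + 1.0613 = 1.03.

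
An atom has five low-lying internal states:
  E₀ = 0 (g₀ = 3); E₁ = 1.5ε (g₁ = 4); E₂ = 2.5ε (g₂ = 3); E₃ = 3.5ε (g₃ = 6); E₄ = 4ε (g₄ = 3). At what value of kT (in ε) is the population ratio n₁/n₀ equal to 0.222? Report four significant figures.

n₁/n₀ = (g₁/g₀) exp[−(E₁−E₀)/kT] = 0.222.
⇒ (E₁−E₀)/kT = ln((4/3)/0.222) = ln(6.00601) = 1.79276.
kT = 1.5ε / 1.79276 = 0.8367 ε.

0.8367 ε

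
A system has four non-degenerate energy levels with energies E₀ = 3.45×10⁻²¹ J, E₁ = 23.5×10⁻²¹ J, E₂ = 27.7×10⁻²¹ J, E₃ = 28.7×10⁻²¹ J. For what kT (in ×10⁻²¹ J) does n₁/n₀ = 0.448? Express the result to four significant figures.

n₁/n₀ = exp[−(E₁−E₀)/kT] = 0.448.
⇒ (E₁−E₀)/kT = ln(1/0.448) = ln(2.23214) = 0.802961.
kT = 20.05 ×10⁻²¹ J / 0.802961 = 24.97 ×10⁻²¹ J.

24.97 ×10⁻²¹ J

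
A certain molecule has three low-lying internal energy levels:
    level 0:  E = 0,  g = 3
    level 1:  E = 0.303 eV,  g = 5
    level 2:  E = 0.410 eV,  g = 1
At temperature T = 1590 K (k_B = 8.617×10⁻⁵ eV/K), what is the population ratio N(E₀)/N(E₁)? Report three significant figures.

k_BT = 8.617×10⁻⁵ × 1590 K = 0.13701 eV.
n₀/n₁ = (g₀/g₁) exp[−(E₀−E₁)/kT] = (3/5) × exp(−(-0.303 eV)/(0.13701 eV)) = (3/5) × exp(2.2115) = 5.48.

5.48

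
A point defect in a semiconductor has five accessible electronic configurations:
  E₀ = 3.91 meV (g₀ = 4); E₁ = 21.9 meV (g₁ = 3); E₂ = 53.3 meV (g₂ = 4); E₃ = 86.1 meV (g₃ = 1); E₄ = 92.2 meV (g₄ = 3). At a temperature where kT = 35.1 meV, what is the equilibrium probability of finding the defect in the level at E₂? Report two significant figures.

0.14

Eᵢ/kT = 0.1114, 0.6239, 1.519, 2.453, 2.627.
Z = Σ gᵢe^(−Eᵢ/kT) = 4·e^(−0.1114) + 3·e^(−0.6239) + 4·e^(−1.519) + 1·e^(−2.453) + 3·e^(−2.627) = 3.578 + 1.608 + 0.8757 + 0.08604 + 0.2169 = 6.365.
P₂ = g₂ e^(−E₂/kT) / Z = 0.8757/6.365 = 0.14.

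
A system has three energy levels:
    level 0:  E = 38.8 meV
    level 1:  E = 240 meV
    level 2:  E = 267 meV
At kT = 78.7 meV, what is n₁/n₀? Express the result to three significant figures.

n₁/n₀ = exp[−(E₁−E₀)/kT] = exp(−(201.2 meV)/(78.7 meV)) = exp(-2.5565) = 0.0776.

0.0776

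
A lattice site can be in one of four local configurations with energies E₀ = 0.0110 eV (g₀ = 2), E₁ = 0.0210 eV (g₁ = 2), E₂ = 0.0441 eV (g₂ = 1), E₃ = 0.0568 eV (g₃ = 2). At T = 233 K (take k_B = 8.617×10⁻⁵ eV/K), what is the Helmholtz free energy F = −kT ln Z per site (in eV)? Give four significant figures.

-0.01479 eV

k_BT = 8.617×10⁻⁵ × 233 K = 0.0200776 eV.
Eᵢ/kT = 0.547874, 1.04594, 2.19648, 2.82902.
Z = Σ gᵢe^(−Eᵢ/kT) = 2·e^(−0.547874) + 2·e^(−1.04594) + 1·e^(−2.19648) + 2·e^(−2.82902) = 1.15636 + 0.702723 + 0.111194 + 0.118141 = 2.08842.
F = −kT ln Z = −0.0200776 × ln(2.08842) = −0.0200776 × 0.736408 = -0.01479 eV.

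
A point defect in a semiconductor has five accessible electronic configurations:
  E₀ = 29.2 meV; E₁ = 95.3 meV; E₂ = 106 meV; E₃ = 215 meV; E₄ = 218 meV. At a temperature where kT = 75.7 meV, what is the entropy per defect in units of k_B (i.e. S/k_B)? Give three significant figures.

Eᵢ/kT = 0.38573, 1.2589, 1.4003, 2.8402, 2.8798.
Z = Σ e^(−Eᵢ/kT) = e^(−0.38573) + e^(−1.2589) + e^(−1.4003) + e^(−2.8402) + e^(−2.8798) = 0.67995 + 0.28397 + 0.24652 + 0.058414 + 0.056146 = 1.3250.
⟨E⟩ = Σ EᵢPᵢ = 73.847 meV.
S/k_B = ln Z + ⟨E⟩/kT = ln(1.3250) + 73.847/75.7 = 0.28141 + 0.97552 = 1.26.

1.26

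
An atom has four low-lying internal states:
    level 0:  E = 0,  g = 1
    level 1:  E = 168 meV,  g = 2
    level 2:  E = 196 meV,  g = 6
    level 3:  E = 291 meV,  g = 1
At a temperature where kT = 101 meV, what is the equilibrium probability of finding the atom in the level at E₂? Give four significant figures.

0.3752

Eᵢ/kT = 0, 1.66337, 1.94059, 2.88119.
Z = Σ gᵢe^(−Eᵢ/kT) = 1·e^(−0) + 2·e^(−1.66337) + 6·e^(−1.94059) + 1·e^(−2.88119) = 1.00000 + 0.378999 + 0.861715 + 0.0560680 = 2.29678.
P₂ = g₂ e^(−E₂/kT) / Z = 0.861715/2.29678 = 0.3752.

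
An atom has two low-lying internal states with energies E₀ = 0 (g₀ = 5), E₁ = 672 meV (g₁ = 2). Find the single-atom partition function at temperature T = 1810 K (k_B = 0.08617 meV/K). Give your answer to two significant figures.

k_BT = 0.08617 × 1810 K = 156.0 meV.
Eᵢ/kT = 0, 4.308.
Z = Σ gᵢe^(−Eᵢ/kT) = 5·e^(−0) + 2·e^(−4.308) = 5.000 + 0.02692 = 5.027.

Z = 5.0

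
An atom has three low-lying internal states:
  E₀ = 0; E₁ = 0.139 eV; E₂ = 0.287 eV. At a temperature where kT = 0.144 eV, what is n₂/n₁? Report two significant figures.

n₂/n₁ = exp[−(E₂−E₁)/kT] = exp(−(0.148 eV)/(0.144 eV)) = exp(-1.028) = 0.36.

0.36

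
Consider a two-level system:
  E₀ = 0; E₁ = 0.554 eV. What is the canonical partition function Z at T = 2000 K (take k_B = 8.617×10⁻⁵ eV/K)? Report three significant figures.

k_BT = 8.617×10⁻⁵ × 2000 K = 0.17234 eV.
Eᵢ/kT = 0, 3.2146.
Z = Σ e^(−Eᵢ/kT) = e^(−0) + e^(−3.2146) = 1.0000 + 0.040171 = 1.0402.

Z = 1.04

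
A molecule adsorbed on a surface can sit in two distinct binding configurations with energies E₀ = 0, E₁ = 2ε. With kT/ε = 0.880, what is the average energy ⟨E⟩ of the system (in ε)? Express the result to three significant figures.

0.187 ε

Eᵢ/kT = 0, 2.2727.
Z = Σ e^(−Eᵢ/kT) = e^(−0) + e^(−2.2727) = 1.0000 + 0.10303 = 1.1030.
⟨E⟩ = Σ Eᵢ e^(−Eᵢ/kT) / Z = (0·1.0000 + 2·0.10303) / 1.1030 = 0.187 ε.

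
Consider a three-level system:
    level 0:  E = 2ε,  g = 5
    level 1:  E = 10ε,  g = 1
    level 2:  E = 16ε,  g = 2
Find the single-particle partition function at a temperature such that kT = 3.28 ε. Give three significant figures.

Z = 2.78

Eᵢ/kT = 0.60976, 3.0488, 4.8780.
Z = Σ gᵢe^(−Eᵢ/kT) = 5·e^(−0.60976) + 1·e^(−3.0488) + 2·e^(−4.8780) = 2.7174 + 0.047416 + 0.015224 = 2.7800.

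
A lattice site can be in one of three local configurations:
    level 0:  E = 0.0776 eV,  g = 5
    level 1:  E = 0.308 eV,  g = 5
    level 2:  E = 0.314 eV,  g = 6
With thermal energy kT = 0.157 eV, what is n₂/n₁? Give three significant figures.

n₂/n₁ = (g₂/g₁) exp[−(E₂−E₁)/kT] = (6/5) × exp(−(0.006 eV)/(0.157 eV)) = (6/5) × exp(-0.038217) = 1.16.

1.16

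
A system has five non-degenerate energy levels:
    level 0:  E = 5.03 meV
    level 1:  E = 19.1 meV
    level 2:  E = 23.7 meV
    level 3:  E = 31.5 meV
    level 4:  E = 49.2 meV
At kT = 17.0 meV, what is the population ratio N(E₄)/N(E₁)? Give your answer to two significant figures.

n₄/n₁ = exp[−(E₄−E₁)/kT] = exp(−(30.1 meV)/(17.0 meV)) = exp(-1.771) = 0.17.

0.17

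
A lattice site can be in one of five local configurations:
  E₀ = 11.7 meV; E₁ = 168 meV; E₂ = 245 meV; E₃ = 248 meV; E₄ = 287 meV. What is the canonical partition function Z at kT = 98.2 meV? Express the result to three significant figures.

Z = 1.28

Eᵢ/kT = 0.11914, 1.7108, 2.4949, 2.5255, 2.9226.
Z = Σ e^(−Eᵢ/kT) = e^(−0.11914) + e^(−1.7108) + e^(−2.4949) + e^(−2.5255) + e^(−2.9226) = 0.88768 + 0.18072 + 0.082505 + 0.080018 + 0.053794 = 1.2847.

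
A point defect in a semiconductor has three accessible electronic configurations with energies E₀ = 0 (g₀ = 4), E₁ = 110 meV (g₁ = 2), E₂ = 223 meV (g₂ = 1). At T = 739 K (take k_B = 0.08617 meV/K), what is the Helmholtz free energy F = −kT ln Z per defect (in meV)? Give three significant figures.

k_BT = 0.08617 × 739 K = 63.680 meV.
Eᵢ/kT = 0, 1.7274, 3.5019.
Z = Σ gᵢe^(−Eᵢ/kT) = 4·e^(−0) + 2·e^(−1.7274) + 1·e^(−3.5019) = 4.0000 + 0.35549 + 0.030140 = 4.3856.
F = −kT ln Z = −63.680 × ln(4.3856) = −63.680 × 1.4783 = -94.1 meV.

-94.1 meV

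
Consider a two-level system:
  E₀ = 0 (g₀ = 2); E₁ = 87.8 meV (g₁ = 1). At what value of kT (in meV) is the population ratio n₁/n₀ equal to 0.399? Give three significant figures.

389 meV

n₁/n₀ = (g₁/g₀) exp[−(E₁−E₀)/kT] = 0.399.
⇒ (E₁−E₀)/kT = ln((1/2)/0.399) = ln(1.2531) = 0.22562.
kT = 87.8 meV / 0.22562 = 389 meV.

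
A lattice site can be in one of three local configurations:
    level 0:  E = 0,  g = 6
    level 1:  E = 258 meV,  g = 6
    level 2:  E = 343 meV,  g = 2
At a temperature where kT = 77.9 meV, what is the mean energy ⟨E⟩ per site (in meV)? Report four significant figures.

Eᵢ/kT = 0, 3.31194, 4.40308.
Z = Σ gᵢe^(−Eᵢ/kT) = 6·e^(−0) + 6·e^(−3.31194) + 2·e^(−4.40308) = 6.00000 + 0.218672 + 0.0244792 = 6.24315.
⟨E⟩ = Σ Eᵢ gᵢe^(−Eᵢ/kT) / Z = (0·6.00000 + 258·0.218672 + 343·0.0244792) / 6.24315 = 10.38 meV.

10.38 meV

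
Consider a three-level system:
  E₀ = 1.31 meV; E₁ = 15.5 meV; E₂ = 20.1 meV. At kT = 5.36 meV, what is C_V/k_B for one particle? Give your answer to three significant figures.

0.715

Eᵢ/kT = 0.24440, 2.8918, 3.7500.
Z = Σ e^(−Eᵢ/kT) = e^(−0.24440) + e^(−2.8918) + e^(−3.7500) = 0.78317 + 0.055476 + 0.023518 = 0.86216.
⟨E⟩ = 2.7356 meV, ⟨E²⟩ = 28.038 meV².
C_V/k_B = (⟨E²⟩ − ⟨E⟩²)/(kT)² = (28.038 − 7.4835)/28.730 = 0.715.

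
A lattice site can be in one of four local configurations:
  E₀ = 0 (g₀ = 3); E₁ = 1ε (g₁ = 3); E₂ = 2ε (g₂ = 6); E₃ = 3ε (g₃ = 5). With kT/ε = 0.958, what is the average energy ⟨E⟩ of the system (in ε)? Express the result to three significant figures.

Eᵢ/kT = 0, 1.0438, 2.0877, 3.1315.
Z = Σ gᵢe^(−Eᵢ/kT) = 3·e^(−0) + 3·e^(−1.0438) + 6·e^(−2.0877) + 5·e^(−3.1315) = 3.0000 + 1.0563 + 0.74383 + 0.21826 = 5.0184.
⟨E⟩ = Σ Eᵢ gᵢe^(−Eᵢ/kT) / Z = (0·3.0000 + 1·1.0563 + 2·0.74383 + 3·0.21826) / 5.0184 = 0.637 ε.

0.637 ε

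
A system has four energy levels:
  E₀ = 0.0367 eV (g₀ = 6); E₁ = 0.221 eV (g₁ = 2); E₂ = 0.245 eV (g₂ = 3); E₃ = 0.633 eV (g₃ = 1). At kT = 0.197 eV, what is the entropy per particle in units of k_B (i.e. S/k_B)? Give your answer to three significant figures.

2.32

Eᵢ/kT = 0.18629, 1.1218, 1.2437, 3.2132.
Z = Σ gᵢe^(−Eᵢ/kT) = 6·e^(−0.18629) + 2·e^(−1.1218) + 3·e^(−1.2437) + 1·e^(−3.2132) = 4.9802 + 0.65139 + 0.86495 + 0.040228 = 6.5368.
⟨E⟩ = Σ EᵢPᵢ = 0.086297 eV.
S/k_B = ln Z + ⟨E⟩/kT = ln(6.5368) + 0.086297/0.197 = 1.8774 + 0.43806 = 2.32.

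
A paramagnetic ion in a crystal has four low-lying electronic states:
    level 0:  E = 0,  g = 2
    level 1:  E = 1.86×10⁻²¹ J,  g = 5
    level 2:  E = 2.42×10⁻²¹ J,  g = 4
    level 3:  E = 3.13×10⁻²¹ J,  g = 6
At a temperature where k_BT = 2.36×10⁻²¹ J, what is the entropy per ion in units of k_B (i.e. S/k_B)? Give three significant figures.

2.72

Eᵢ/kT = 0, 0.78814, 1.0254, 1.3263.
Z = Σ gᵢe^(−Eᵢ/kT) = 2·e^(−0) + 5·e^(−0.78814) + 4·e^(−1.0254) + 6·e^(−1.3263) = 2.0000 + 2.2734 + 1.4346 + 1.5927 = 7.3007.
⟨E⟩ = Σ EᵢPᵢ = 1.7376 ×10⁻²¹ J.
S/k_B = ln Z + ⟨E⟩/kT = ln(7.3007) + 1.7376/2.36 = 1.9880 + 0.73627 = 2.72.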